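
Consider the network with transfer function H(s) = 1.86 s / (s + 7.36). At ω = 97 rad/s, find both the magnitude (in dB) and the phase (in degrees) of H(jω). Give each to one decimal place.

|j97| = 97
|j97 + 7.36| = √(97² + 7.36²) = 97.28
|H(j97)| = 1.86 × 97 / 97.28 = 1.8547
20 log₁₀(1.8547) = 5.37 dB
∠(j97) = 90.00°
∠(j97 + 7.36) = arctan(97/7.36) = 85.66°
∠H(j97) = 90.00° − 85.66° = 4.34°

|H| = 5.4 dB, ∠H = 4.3°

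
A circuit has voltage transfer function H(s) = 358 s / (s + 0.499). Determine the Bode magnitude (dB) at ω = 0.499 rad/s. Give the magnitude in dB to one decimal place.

48.1 dB

|j0.499| = 0.499
|j0.499 + 0.499| = √(0.499² + 0.499²) = 0.7057
|H(j0.499)| = 358 × 0.499 / 0.7057 = 253.14
20 log₁₀(253.14) = 48.07 dB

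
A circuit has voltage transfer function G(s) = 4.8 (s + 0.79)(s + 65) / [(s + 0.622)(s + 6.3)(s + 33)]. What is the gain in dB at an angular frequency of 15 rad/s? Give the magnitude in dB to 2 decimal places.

|j15 + 0.79| = √(15² + 0.79²) = 15.02
|j15 + 65| = √(15² + 65²) = 66.71
|j15 + 0.622| = √(15² + 0.622²) = 15.01
|j15 + 6.3| = √(15² + 6.3²) = 16.27
|j15 + 33| = √(15² + 33²) = 36.25
|G(j15)| = 4.8 × 15.02 × 66.71 / (15.01 × 16.27 × 36.25) = 0.54323
20 log₁₀(0.54323) = -5.300 dB

-5.30 dB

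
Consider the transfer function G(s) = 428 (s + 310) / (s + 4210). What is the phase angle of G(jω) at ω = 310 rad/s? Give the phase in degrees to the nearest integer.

41 deg

∠(j310 + 310) = arctan(310/310) = 45.00°
∠(j310 + 4210) = arctan(310/4210) = 4.21°
∠G(j310) = 45.00° − 4.21° = 40.79°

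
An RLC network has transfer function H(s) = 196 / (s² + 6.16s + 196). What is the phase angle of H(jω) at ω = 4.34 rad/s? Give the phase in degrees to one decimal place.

-8.6°

∠[(j4.34)² + 6.16(j4.34) + 196] = ∠[177.16 + j26.734] = 8.58°
∠H(j4.34) = −8.58° = -8.58°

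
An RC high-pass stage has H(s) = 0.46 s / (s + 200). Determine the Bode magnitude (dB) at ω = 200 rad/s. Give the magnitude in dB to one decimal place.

|j200| = 200
|j200 + 200| = √(200² + 200²) = 282.8
|H(j200)| = 0.46 × 200 / 282.8 = 0.32527
20 log₁₀(0.32527) = -9.76 dB

-9.8 dB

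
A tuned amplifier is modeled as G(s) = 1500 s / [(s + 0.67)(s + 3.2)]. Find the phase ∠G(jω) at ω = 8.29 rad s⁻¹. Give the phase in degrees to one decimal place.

-64.3°

∠(j8.29) = 90.00°
∠(j8.29 + 0.67) = arctan(8.29/0.67) = 85.38°
∠(j8.29 + 3.2) = arctan(8.29/3.2) = 68.89°
∠G(j8.29) = 90.00° − (85.38° + 68.89°) = -64.27°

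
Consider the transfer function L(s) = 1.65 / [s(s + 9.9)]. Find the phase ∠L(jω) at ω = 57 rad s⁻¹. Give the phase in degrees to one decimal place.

∠(j57 + 9.9) = arctan(57/9.9) = 80.15°
∠(j57) = 90.00°
∠L(j57) = − (80.15° + 90.00°) = -170.15°

-170.1°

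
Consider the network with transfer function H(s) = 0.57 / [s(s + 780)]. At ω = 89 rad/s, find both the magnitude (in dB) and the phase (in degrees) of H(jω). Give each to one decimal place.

|H| = -101.8 dB, ∠H = -96.5°

|j89 + 780| = √(89² + 780²) = 785.1
|j89| = 89
|H(j89)| = 0.57 / (785.1 × 89) = 8.158e-06
20 log₁₀(8.158e-06) = -101.77 dB
∠(j89 + 780) = arctan(89/780) = 6.51°
∠(j89) = 90.00°
∠H(j89) = − (6.51° + 90.00°) = -96.51°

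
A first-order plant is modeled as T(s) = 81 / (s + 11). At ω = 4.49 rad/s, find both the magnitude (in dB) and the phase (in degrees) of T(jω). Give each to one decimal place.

|T| = 16.7 dB, ∠T = -22.2°

|j4.49 + 11| = √(4.49² + 11²) = 11.88
|T(j4.49)| = 81 / 11.88 = 6.8176
20 log₁₀(6.8176) = 16.67 dB
∠(j4.49 + 11) = arctan(4.49/11) = 22.20°
∠T(j4.49) = −22.20° = -22.20°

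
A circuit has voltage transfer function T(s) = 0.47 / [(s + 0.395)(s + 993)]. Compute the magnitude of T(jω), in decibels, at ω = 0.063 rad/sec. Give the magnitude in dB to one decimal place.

|j0.063 + 0.395| = √(0.063² + 0.395²) = 0.4
|j0.063 + 993| = √(0.063² + 993²) = 993
|T(j0.063)| = 0.47 / (0.4 × 993) = 0.0011833
20 log₁₀(0.0011833) = -58.54 dB

-58.5 dB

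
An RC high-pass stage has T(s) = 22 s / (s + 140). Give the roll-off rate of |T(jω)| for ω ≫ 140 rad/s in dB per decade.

0 dB/decade

With 1 zero and 1 pole, the high-frequency asymptotic slope is 20 × (1 − 1) = 0 dB/decade.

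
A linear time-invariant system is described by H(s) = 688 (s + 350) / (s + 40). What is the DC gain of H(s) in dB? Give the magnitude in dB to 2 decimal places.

H(0) = 688 × 350 / 40 = 6020
20 log₁₀(6020) = 75.592 dB

75.59 dB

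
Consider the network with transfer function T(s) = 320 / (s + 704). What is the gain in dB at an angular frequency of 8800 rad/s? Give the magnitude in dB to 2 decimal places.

|j8800 + 704| = √(8800² + 704²) = 8828
|T(j8800)| = 320 / 8828 = 0.036248
20 log₁₀(0.036248) = -28.814 dB

-28.81 dB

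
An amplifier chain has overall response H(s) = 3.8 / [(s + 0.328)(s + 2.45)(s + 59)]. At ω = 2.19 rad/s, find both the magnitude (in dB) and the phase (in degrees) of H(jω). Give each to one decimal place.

|j2.19 + 0.328| = √(2.19² + 0.328²) = 2.214
|j2.19 + 2.45| = √(2.19² + 2.45²) = 3.286
|j2.19 + 59| = √(2.19² + 59²) = 59.04
|H(j2.19)| = 3.8 / (2.214 × 3.286 × 59.04) = 0.0088448
20 log₁₀(0.0088448) = -41.07 dB
∠(j2.19 + 0.328) = arctan(2.19/0.328) = 81.48°
∠(j2.19 + 2.45) = arctan(2.19/2.45) = 41.79°
∠(j2.19 + 59) = arctan(2.19/59) = 2.13°
∠H(j2.19) = − (81.48° + 41.79° + 2.13°) = -125.40°

|H| = -41.1 dB, ∠H = -125.4°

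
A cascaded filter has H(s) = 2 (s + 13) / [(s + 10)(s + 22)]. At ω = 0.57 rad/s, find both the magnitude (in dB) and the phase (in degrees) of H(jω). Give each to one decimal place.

|H| = -18.6 dB, ∠H = -2.2 deg

|j0.57 + 13| = √(0.57² + 13²) = 13.01
|j0.57 + 10| = √(0.57² + 10²) = 10.02
|j0.57 + 22| = √(0.57² + 22²) = 22.01
|H(j0.57)| = 2 × 13.01 / (10.02 × 22.01) = 0.11806
20 log₁₀(0.11806) = -18.56 dB
∠(j0.57 + 13) = arctan(0.57/13) = 2.51°
∠(j0.57 + 10) = arctan(0.57/10) = 3.26°
∠(j0.57 + 22) = arctan(0.57/22) = 1.48°
∠H(j0.57) = 2.51° − (3.26° + 1.48°) = -2.24°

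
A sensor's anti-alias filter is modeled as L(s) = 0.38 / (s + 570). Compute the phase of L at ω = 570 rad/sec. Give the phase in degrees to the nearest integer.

∠(j570 + 570) = arctan(570/570) = 45.00°
∠L(j570) = −45.00° = -45.00°

-45 deg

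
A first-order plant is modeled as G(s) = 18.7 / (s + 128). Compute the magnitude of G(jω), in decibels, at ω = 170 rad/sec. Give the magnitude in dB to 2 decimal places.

-21.12 dB

|j170 + 128| = √(170² + 128²) = 212.8
|G(j170)| = 18.7 / 212.8 = 0.087876
20 log₁₀(0.087876) = -21.123 dB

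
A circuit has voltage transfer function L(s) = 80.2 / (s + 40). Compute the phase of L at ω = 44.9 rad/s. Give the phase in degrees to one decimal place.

∠(j44.9 + 40) = arctan(44.9/40) = 48.30°
∠L(j44.9) = −48.30° = -48.30°

-48.3°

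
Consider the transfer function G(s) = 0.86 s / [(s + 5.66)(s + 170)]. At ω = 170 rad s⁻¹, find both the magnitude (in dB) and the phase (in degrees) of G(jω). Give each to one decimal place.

|j170| = 170
|j170 + 5.66| = √(170² + 5.66²) = 170.1
|j170 + 170| = √(170² + 170²) = 240.4
|G(j170)| = 0.86 × 170 / (170.1 × 240.4) = 0.0035751
20 log₁₀(0.0035751) = -48.93 dB
∠(j170) = 90.00°
∠(j170 + 5.66) = arctan(170/5.66) = 88.09°
∠(j170 + 170) = arctan(170/170) = 45.00°
∠G(j170) = 90.00° − (88.09° + 45.00°) = -43.09°

|G| = -48.9 dB, ∠G = -43.1°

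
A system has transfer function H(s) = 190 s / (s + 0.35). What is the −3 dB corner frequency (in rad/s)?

0.35 rad/s

For a single-pole high-pass, the −3 dB point is at the pole: ω = 0.35 rad/s.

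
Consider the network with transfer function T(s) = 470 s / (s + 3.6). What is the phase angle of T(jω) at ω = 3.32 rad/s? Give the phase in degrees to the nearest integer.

47°

∠(j3.32) = 90.00°
∠(j3.32 + 3.6) = arctan(3.32/3.6) = 42.68°
∠T(j3.32) = 90.00° − 42.68° = 47.32°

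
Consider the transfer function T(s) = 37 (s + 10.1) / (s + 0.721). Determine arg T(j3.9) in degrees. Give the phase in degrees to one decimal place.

-58.4°

∠(j3.9 + 10.1) = arctan(3.9/10.1) = 21.11°
∠(j3.9 + 0.721) = arctan(3.9/0.721) = 79.53°
∠T(j3.9) = 21.11° − 79.53° = -58.41°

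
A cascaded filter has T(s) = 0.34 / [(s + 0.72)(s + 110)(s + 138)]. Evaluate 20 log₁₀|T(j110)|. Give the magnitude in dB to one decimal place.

-139.0 dB

|j110 + 0.72| = √(110² + 0.72²) = 110
|j110 + 110| = √(110² + 110²) = 155.6
|j110 + 138| = √(110² + 138²) = 176.5
|T(j110)| = 0.34 / (110 × 155.6 × 176.5) = 1.1259e-07
20 log₁₀(1.1259e-07) = -138.97 dB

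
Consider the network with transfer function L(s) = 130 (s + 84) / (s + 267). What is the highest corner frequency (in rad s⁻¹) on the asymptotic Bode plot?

267 rad s⁻¹

Break frequencies occur at each pole and zero magnitude: 84 rad s⁻¹, 267 rad s⁻¹.
The highest is 267 rad s⁻¹.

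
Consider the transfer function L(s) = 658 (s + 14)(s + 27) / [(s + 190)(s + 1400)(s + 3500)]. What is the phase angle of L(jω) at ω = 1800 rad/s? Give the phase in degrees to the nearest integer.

15 deg

∠(j1800 + 14) = arctan(1800/14) = 89.55°
∠(j1800 + 27) = arctan(1800/27) = 89.14°
∠(j1800 + 190) = arctan(1800/190) = 83.97°
∠(j1800 + 1400) = arctan(1800/1400) = 52.13°
∠(j1800 + 3500) = arctan(1800/3500) = 27.22°
∠L(j1800) = 89.55° + 89.14° − (83.97° + 52.13° + 27.22°) = 15.38°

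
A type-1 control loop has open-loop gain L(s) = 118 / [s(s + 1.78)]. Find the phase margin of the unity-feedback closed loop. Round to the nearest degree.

9 deg

Gain crossover: |L(jω)| = 1 at ω ≈ 10.8 rad/s.
∠L(j10.8) = −90° − arctan(10.8/1.78) ≈ -170.63°
PM = 180° + (-170.63°) = 9.37°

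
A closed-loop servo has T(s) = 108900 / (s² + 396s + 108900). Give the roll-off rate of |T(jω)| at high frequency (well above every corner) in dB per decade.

With 0 zeros and 2 poles, the high-frequency asymptotic slope is 20 × (0 − 2) = -40 dB/decade.

-40 dB/decade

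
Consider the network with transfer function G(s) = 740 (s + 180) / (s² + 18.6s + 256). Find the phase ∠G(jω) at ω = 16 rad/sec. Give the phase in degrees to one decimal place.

∠(j16 + 180) = arctan(16/180) = 5.08°
∠[(j16)² + 18.6(j16) + 256] = ∠[0 + j297.6] = 90.00°
∠G(j16) = 5.08° − 90.00° = -84.92°

-84.9°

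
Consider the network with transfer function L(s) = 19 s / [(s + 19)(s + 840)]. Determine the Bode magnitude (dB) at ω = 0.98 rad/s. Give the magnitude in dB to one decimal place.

|j0.98| = 0.98
|j0.98 + 19| = √(0.98² + 19²) = 19.03
|j0.98 + 840| = √(0.98² + 840²) = 840
|L(j0.98)| = 19 × 0.98 / (19.03 × 840) = 0.0011651
20 log₁₀(0.0011651) = -58.67 dB

-58.7 dB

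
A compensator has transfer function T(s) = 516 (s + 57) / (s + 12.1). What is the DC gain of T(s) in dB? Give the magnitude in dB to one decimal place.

67.7 dB

T(0) = 516 × 57 / 12.1 = 2430.7
20 log₁₀(2430.7) = 67.71 dB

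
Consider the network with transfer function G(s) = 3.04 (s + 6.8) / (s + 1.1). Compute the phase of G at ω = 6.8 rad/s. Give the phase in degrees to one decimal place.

∠(j6.8 + 6.8) = arctan(6.8/6.8) = 45.00°
∠(j6.8 + 1.1) = arctan(6.8/1.1) = 80.81°
∠G(j6.8) = 45.00° − 80.81° = -35.81°

-35.8 deg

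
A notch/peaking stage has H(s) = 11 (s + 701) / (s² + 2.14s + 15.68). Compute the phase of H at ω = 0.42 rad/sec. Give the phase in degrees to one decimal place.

∠(j0.42 + 701) = arctan(0.42/701) = 0.03°
∠[(j0.42)² + 2.14(j0.42) + 15.68] = ∠[15.504 + j0.8988] = 3.32°
∠H(j0.42) = 0.03° − 3.32° = -3.28°

-3.3°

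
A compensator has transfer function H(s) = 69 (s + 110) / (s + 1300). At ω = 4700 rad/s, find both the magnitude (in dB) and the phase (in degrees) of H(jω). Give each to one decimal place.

|j4700 + 110| = √(4700² + 110²) = 4701
|j4700 + 1300| = √(4700² + 1300²) = 4876
|H(j4700)| = 69 × 4701 / 4876 = 66.521
20 log₁₀(66.521) = 36.46 dB
∠(j4700 + 110) = arctan(4700/110) = 88.66°
∠(j4700 + 1300) = arctan(4700/1300) = 74.54°
∠H(j4700) = 88.66° − 74.54° = 14.12°

|H| = 36.5 dB, ∠H = 14.1°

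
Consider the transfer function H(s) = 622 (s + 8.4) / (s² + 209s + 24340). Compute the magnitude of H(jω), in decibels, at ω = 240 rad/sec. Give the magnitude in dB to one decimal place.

|j240 + 8.4| = √(240² + 8.4²) = 240.1
|(j240)² + 209(j240) + 24340| = |-33260 + j50160| = 6.019e+04
|H(j240)| = 622 × 240.1 / 6.019e+04 = 2.4819
20 log₁₀(2.4819) = 7.90 dB

7.9 dB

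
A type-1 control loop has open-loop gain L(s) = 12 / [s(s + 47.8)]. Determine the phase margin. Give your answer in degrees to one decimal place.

89.7 deg

Gain crossover: |L(jω)| = 1 at ω ≈ 0.251 rad s⁻¹.
∠L(j0.251) = −90° − arctan(0.251/47.8) ≈ -90.30°
PM = 180° + (-90.30°) = 89.70°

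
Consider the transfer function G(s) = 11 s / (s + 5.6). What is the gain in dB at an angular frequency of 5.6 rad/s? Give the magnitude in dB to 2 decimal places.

|j5.6| = 5.6
|j5.6 + 5.6| = √(5.6² + 5.6²) = 7.92
|G(j5.6)| = 11 × 5.6 / 7.92 = 7.7782
20 log₁₀(7.7782) = 17.818 dB

17.82 dB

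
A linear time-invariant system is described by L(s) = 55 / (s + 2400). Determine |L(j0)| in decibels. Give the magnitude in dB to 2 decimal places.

L(0) = 55 / 2400 = 0.022917
20 log₁₀(0.022917) = -32.797 dB

-32.80 dB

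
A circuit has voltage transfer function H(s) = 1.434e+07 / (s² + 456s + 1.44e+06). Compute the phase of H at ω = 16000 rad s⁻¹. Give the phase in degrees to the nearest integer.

-178°

∠[(j16000)² + 456(j16000) + 1.44e+06] = ∠[-2.5456e+08 + j7.296e+06] = 178.36°
∠H(j16000) = −178.36° = -178.36°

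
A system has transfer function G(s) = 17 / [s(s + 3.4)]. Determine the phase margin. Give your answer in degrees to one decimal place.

Gain crossover: |G(jω)| = 1 at ω ≈ 3.49 rad s⁻¹.
∠G(j3.49) = −90° − arctan(3.49/3.4) ≈ -135.74°
PM = 180° + (-135.74°) = 44.26°

44.3°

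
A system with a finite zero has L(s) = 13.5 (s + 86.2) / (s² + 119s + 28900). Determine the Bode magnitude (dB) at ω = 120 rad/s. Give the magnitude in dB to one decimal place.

-20.2 dB

|j120 + 86.2| = √(120² + 86.2²) = 147.8
|(j120)² + 119(j120) + 28900| = |14500 + j14280| = 2.035e+04
|L(j120)| = 13.5 × 147.8 / 2.035e+04 = 0.098011
20 log₁₀(0.098011) = -20.17 dB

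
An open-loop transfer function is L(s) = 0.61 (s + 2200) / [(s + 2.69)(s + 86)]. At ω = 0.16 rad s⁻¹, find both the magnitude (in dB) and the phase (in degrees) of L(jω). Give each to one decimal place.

|L| = 15.3 dB, ∠L = -3.5°

|j0.16 + 2200| = √(0.16² + 2200²) = 2200
|j0.16 + 2.69| = √(0.16² + 2.69²) = 2.695
|j0.16 + 86| = √(0.16² + 86²) = 86
|L(j0.16)| = 0.61 × 2200 / (2.695 × 86) = 5.7907
20 log₁₀(5.7907) = 15.25 dB
∠(j0.16 + 2200) = arctan(0.16/2200) = 0.00°
∠(j0.16 + 2.69) = arctan(0.16/2.69) = 3.40°
∠(j0.16 + 86) = arctan(0.16/86) = 0.11°
∠L(j0.16) = 0.00° − (3.40° + 0.11°) = -3.51°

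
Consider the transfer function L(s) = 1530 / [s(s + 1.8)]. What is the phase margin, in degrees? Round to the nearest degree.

3°

Gain crossover: |L(jω)| = 1 at ω ≈ 39.1 rad/sec.
∠L(j39.1) = −90° − arctan(39.1/1.8) ≈ -177.36°
PM = 180° + (-177.36°) = 2.64°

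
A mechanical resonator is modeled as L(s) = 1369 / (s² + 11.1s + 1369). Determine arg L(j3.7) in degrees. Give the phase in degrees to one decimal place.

-1.7°

∠[(j3.7)² + 11.1(j3.7) + 1369] = ∠[1355.3 + j41.07] = 1.74°
∠L(j3.7) = −1.74° = -1.74°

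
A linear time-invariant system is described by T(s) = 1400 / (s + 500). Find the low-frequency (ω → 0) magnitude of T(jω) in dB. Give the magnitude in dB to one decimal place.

8.9 dB

T(0) = 1400 / 500 = 2.8
20 log₁₀(2.8) = 8.94 dB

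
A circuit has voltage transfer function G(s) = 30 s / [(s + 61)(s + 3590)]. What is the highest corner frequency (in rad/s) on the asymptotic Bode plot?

3590 rad/s

Break frequencies occur at each pole and zero magnitude: 61 rad/s, 3590 rad/s.
The highest is 3590 rad/s.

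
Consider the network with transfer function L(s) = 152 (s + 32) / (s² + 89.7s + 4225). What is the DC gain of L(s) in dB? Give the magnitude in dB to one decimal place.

L(0) = 152 × 32 / 4225 = 1.1512
20 log₁₀(1.1512) = 1.22 dB

1.2 dB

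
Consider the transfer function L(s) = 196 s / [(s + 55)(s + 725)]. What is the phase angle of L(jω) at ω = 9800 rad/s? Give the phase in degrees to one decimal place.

∠(j9800) = 90.00°
∠(j9800 + 55) = arctan(9800/55) = 89.68°
∠(j9800 + 725) = arctan(9800/725) = 85.77°
∠L(j9800) = 90.00° − (89.68° + 85.77°) = -85.45°

-85.4°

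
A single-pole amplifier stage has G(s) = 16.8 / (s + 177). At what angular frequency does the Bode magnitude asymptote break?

177 rad/s

The single real pole at s = −177 gives a corner at ω = 177 rad/s.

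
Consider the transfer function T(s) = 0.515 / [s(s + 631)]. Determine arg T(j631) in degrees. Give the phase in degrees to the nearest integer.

∠(j631 + 631) = arctan(631/631) = 45.00°
∠(j631) = 90.00°
∠T(j631) = − (45.00° + 90.00°) = -135.00°

-135 deg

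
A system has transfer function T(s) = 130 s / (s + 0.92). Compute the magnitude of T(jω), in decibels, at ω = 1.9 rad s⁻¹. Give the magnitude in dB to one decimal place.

|j1.9| = 1.9
|j1.9 + 0.92| = √(1.9² + 0.92²) = 2.111
|T(j1.9)| = 130 × 1.9 / 2.111 = 117.01
20 log₁₀(117.01) = 41.36 dB

41.4 dB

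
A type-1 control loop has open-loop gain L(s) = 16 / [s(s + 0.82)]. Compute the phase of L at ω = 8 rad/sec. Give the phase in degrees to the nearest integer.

-174 deg

∠(j8 + 0.82) = arctan(8/0.82) = 84.15°
∠(j8) = 90.00°
∠L(j8) = − (84.15° + 90.00°) = -174.15°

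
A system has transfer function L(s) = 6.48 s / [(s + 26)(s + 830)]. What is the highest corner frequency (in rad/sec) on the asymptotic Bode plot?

Break frequencies occur at each pole and zero magnitude: 26 rad/sec, 830 rad/sec.
The highest is 830 rad/sec.

830 rad/sec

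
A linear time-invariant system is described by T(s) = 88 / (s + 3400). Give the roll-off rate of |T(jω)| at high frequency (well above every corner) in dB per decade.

With 0 zeros and 1 pole, the high-frequency asymptotic slope is 20 × (0 − 1) = -20 dB/decade.

-20 dB/decade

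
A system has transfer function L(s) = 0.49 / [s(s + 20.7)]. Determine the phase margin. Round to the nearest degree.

Gain crossover: |L(jω)| = 1 at ω ≈ 0.0237 rad/s.
∠L(j0.0237) = −90° − arctan(0.0237/20.7) ≈ -90.07°
PM = 180° + (-90.07°) = 89.93°

90°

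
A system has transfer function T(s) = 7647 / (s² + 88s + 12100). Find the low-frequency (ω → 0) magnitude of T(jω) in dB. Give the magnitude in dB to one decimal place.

T(0) = 7647 / 12100 = 0.63198
20 log₁₀(0.63198) = -3.99 dB

-4.0 dB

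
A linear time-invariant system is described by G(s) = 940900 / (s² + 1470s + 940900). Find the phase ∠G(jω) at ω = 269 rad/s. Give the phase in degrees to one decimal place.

-24.5°

∠[(j269)² + 1470(j269) + 940900] = ∠[8.6854e+05 + j3.9543e+05] = 24.48°
∠G(j269) = −24.48° = -24.48°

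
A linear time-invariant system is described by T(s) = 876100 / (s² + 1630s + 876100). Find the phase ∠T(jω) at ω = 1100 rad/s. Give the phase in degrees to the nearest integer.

∠[(j1100)² + 1630(j1100) + 876100] = ∠[-3.339e+05 + j1.793e+06] = 100.55°
∠T(j1100) = −100.55° = -100.55°

-101°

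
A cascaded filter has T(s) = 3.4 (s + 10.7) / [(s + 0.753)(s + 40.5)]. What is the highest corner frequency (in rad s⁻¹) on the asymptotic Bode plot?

40.5 rad s⁻¹

Break frequencies occur at each pole and zero magnitude: 0.753 rad s⁻¹, 10.7 rad s⁻¹, 40.5 rad s⁻¹.
The highest is 40.5 rad s⁻¹.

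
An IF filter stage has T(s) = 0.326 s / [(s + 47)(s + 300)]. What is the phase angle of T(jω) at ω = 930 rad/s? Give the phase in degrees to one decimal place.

-69.2°

∠(j930) = 90.00°
∠(j930 + 47) = arctan(930/47) = 87.11°
∠(j930 + 300) = arctan(930/300) = 72.12°
∠T(j930) = 90.00° − (87.11° + 72.12°) = -69.23°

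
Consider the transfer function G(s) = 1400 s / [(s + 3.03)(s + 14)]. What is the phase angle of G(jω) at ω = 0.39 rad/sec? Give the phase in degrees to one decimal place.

81.1°

∠(j0.39) = 90.00°
∠(j0.39 + 3.03) = arctan(0.39/3.03) = 7.33°
∠(j0.39 + 14) = arctan(0.39/14) = 1.60°
∠G(j0.39) = 90.00° − (7.33° + 1.60°) = 81.07°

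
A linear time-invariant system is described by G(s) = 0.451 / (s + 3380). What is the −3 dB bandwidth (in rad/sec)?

3380 rad/sec

For a single-pole low-pass, the −3 dB point is at the pole: ω = 3380 rad/sec.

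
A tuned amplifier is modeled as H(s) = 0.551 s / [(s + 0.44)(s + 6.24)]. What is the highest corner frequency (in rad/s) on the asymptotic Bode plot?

6.24 rad/s

Break frequencies occur at each pole and zero magnitude: 0.44 rad/s, 6.24 rad/s.
The highest is 6.24 rad/s.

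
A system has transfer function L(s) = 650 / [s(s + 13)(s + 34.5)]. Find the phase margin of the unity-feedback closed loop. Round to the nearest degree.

81°

Gain crossover: |L(jω)| = 1 at ω ≈ 1.44 rad/sec.
∠L(j1.44) = −90° − arctan(1.44/13) − arctan(1.44/34.5) ≈ -98.71°
PM = 180° + (-98.71°) = 81.29°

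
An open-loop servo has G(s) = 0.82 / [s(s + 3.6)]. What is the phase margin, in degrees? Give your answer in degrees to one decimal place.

86.4°

Gain crossover: |G(jω)| = 1 at ω ≈ 0.227 rad/s.
∠G(j0.227) = −90° − arctan(0.227/3.6) ≈ -93.61°
PM = 180° + (-93.61°) = 86.39°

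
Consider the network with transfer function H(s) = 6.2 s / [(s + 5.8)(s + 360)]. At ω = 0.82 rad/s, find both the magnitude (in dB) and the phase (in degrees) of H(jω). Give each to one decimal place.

|j0.82| = 0.82
|j0.82 + 5.8| = √(0.82² + 5.8²) = 5.858
|j0.82 + 360| = √(0.82² + 360²) = 360
|H(j0.82)| = 6.2 × 0.82 / (5.858 × 360) = 0.0024109
20 log₁₀(0.0024109) = -52.36 dB
∠(j0.82) = 90.00°
∠(j0.82 + 5.8) = arctan(0.82/5.8) = 8.05°
∠(j0.82 + 360) = arctan(0.82/360) = 0.13°
∠H(j0.82) = 90.00° − (8.05° + 0.13°) = 81.82°

|H| = -52.4 dB, ∠H = 81.8°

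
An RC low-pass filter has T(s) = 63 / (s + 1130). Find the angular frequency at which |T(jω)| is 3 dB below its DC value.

For a single-pole low-pass, the −3 dB point is at the pole: ω = 1130 rad/sec.

1130 rad/sec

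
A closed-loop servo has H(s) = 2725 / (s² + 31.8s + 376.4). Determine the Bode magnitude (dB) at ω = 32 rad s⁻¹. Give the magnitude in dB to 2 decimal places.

|(j32)² + 31.8(j32) + 376.4| = |-647.6 + j1017.6| = 1206
|H(j32)| = 2725 / 1206 = 2.2592
20 log₁₀(2.2592) = 7.079 dB

7.08 dB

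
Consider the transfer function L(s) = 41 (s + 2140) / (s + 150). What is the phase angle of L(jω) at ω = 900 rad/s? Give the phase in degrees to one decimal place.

-57.7 deg

∠(j900 + 2140) = arctan(900/2140) = 22.81°
∠(j900 + 150) = arctan(900/150) = 80.54°
∠L(j900) = 22.81° − 80.54° = -57.73°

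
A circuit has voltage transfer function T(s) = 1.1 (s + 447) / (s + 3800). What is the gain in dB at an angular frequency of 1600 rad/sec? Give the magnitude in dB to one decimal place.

-7.1 dB

|j1600 + 447| = √(1600² + 447²) = 1661
|j1600 + 3800| = √(1600² + 3800²) = 4123
|T(j1600)| = 1.1 × 1661 / 4123 = 0.44321
20 log₁₀(0.44321) = -7.07 dB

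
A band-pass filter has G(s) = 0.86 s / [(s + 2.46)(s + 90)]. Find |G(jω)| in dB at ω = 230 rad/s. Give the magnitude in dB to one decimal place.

|j230| = 230
|j230 + 2.46| = √(230² + 2.46²) = 230
|j230 + 90| = √(230² + 90²) = 247
|G(j230)| = 0.86 × 230 / (230 × 247) = 0.0034818
20 log₁₀(0.0034818) = -49.16 dB

-49.2 dB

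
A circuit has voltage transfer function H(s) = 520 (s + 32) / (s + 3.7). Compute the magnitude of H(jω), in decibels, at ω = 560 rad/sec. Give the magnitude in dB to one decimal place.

|j560 + 32| = √(560² + 32²) = 560.9
|j560 + 3.7| = √(560² + 3.7²) = 560
|H(j560)| = 520 × 560.9 / 560 = 520.84
20 log₁₀(520.84) = 54.33 dB

54.3 dB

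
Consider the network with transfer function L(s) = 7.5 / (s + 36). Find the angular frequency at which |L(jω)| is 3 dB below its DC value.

36 rad/sec

For a single-pole low-pass, the −3 dB point is at the pole: ω = 36 rad/sec.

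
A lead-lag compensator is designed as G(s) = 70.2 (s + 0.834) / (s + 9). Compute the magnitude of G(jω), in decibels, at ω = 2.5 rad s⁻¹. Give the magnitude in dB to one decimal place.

25.9 dB

|j2.5 + 0.834| = √(2.5² + 0.834²) = 2.635
|j2.5 + 9| = √(2.5² + 9²) = 9.341
|G(j2.5)| = 70.2 × 2.635 / 9.341 = 19.807
20 log₁₀(19.807) = 25.94 dB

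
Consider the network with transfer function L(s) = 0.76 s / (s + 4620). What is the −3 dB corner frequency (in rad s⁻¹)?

For a single-pole high-pass, the −3 dB point is at the pole: ω = 4620 rad s⁻¹.

4620 rad s⁻¹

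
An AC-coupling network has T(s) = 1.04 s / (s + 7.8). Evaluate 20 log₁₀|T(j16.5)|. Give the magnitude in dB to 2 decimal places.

|j16.5| = 16.5
|j16.5 + 7.8| = √(16.5² + 7.8²) = 18.25
|T(j16.5)| = 1.04 × 16.5 / 18.25 = 0.94024
20 log₁₀(0.94024) = -0.535 dB

-0.54 dB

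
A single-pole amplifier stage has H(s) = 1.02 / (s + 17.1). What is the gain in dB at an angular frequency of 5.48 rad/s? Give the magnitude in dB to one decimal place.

-24.9 dB

|j5.48 + 17.1| = √(5.48² + 17.1²) = 17.96
|H(j5.48)| = 1.02 / 17.96 = 0.056804
20 log₁₀(0.056804) = -24.91 dB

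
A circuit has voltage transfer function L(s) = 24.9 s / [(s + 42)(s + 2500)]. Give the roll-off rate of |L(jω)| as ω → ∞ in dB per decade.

-20 dB/decade

With 1 zero and 2 poles, the high-frequency asymptotic slope is 20 × (1 − 2) = -20 dB/decade.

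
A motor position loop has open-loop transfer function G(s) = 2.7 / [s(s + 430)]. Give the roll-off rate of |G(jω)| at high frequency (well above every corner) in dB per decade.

-40 dB/decade

With 0 zeros and 2 poles, the high-frequency asymptotic slope is 20 × (0 − 2) = -40 dB/decade.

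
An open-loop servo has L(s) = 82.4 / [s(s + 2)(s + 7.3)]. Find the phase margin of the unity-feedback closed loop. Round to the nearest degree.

12°

Gain crossover: |L(jω)| = 1 at ω ≈ 2.94 rad/s.
∠L(j2.94) = −90° − arctan(2.94/2) − arctan(2.94/7.3) ≈ -167.75°
PM = 180° + (-167.75°) = 12.25°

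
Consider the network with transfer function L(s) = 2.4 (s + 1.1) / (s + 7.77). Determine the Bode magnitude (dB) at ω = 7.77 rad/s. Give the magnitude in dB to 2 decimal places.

4.68 dB

|j7.77 + 1.1| = √(7.77² + 1.1²) = 7.847
|j7.77 + 7.77| = √(7.77² + 7.77²) = 10.99
|L(j7.77)| = 2.4 × 7.847 / 10.99 = 1.714
20 log₁₀(1.714) = 4.680 dB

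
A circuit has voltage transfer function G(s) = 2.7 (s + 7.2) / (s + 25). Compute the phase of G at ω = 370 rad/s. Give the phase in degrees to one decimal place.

∠(j370 + 7.2) = arctan(370/7.2) = 88.89°
∠(j370 + 25) = arctan(370/25) = 86.13°
∠G(j370) = 88.89° − 86.13° = 2.75°

2.8°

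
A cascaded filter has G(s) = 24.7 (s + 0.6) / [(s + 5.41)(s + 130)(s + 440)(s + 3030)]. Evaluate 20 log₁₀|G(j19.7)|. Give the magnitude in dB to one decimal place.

|j19.7 + 0.6| = √(19.7² + 0.6²) = 19.71
|j19.7 + 5.41| = √(19.7² + 5.41²) = 20.43
|j19.7 + 130| = √(19.7² + 130²) = 131.5
|j19.7 + 440| = √(19.7² + 440²) = 440.4
|j19.7 + 3030| = √(19.7² + 3030²) = 3030
|G(j19.7)| = 24.7 × 19.71 / (20.43 × 131.5 × 440.4 × 3030) = 1.358e-07
20 log₁₀(1.358e-07) = -137.34 dB

-137.3 dB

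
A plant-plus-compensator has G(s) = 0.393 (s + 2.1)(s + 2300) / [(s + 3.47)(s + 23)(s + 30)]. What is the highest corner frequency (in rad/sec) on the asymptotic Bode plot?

2300 rad/sec

Break frequencies occur at each pole and zero magnitude: 2.1 rad/sec, 3.47 rad/sec, 23 rad/sec, 30 rad/sec, 2300 rad/sec.
The highest is 2300 rad/sec.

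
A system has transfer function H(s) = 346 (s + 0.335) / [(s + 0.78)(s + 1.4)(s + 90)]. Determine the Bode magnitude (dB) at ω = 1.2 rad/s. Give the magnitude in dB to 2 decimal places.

5.18 dB

|j1.2 + 0.335| = √(1.2² + 0.335²) = 1.246
|j1.2 + 0.78| = √(1.2² + 0.78²) = 1.431
|j1.2 + 1.4| = √(1.2² + 1.4²) = 1.844
|j1.2 + 90| = √(1.2² + 90²) = 90.01
|H(j1.2)| = 346 × 1.246 / (1.431 × 1.844 × 90.01) = 1.8148
20 log₁₀(1.8148) = 5.177 dB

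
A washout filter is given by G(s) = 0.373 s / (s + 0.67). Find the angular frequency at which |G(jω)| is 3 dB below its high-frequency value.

0.67 rad/sec

For a single-pole high-pass, the −3 dB point is at the pole: ω = 0.67 rad/sec.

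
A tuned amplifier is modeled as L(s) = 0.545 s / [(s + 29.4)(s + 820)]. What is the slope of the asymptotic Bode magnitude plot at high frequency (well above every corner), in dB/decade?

With 1 zero and 2 poles, the high-frequency asymptotic slope is 20 × (1 − 2) = -20 dB/decade.

-20 dB/decade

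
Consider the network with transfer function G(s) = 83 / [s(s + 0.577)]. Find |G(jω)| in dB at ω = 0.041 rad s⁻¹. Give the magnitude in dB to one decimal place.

70.9 dB

|j0.041 + 0.577| = √(0.041² + 0.577²) = 0.5785
|j0.041| = 0.041
|G(j0.041)| = 83 / (0.5785 × 0.041) = 3499.7
20 log₁₀(3499.7) = 70.88 dB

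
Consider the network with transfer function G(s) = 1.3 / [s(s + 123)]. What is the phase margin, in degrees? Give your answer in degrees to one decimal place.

Gain crossover: |G(jω)| = 1 at ω ≈ 0.0106 rad/sec.
∠G(j0.0106) = −90° − arctan(0.0106/123) ≈ -90.00°
PM = 180° + (-90.00°) = 90.00°

90.0°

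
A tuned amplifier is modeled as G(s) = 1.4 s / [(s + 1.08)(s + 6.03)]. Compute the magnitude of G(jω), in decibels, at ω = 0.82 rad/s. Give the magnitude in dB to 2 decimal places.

-17.13 dB

|j0.82| = 0.82
|j0.82 + 1.08| = √(0.82² + 1.08²) = 1.356
|j0.82 + 6.03| = √(0.82² + 6.03²) = 6.085
|G(j0.82)| = 1.4 × 0.82 / (1.356 × 6.085) = 0.13912
20 log₁₀(0.13912) = -17.132 dB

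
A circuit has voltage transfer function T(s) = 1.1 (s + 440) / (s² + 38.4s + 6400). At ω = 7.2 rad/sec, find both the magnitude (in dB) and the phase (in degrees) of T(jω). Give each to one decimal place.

|j7.2 + 440| = √(7.2² + 440²) = 440.1
|(j7.2)² + 38.4(j7.2) + 6400| = |6348.2 + j276.48| = 6354
|T(j7.2)| = 1.1 × 440.1 / 6354 = 0.076181
20 log₁₀(0.076181) = -22.36 dB
∠(j7.2 + 440) = arctan(7.2/440) = 0.94°
∠[(j7.2)² + 38.4(j7.2) + 6400] = ∠[6348.2 + j276.48] = 2.49°
∠T(j7.2) = 0.94° − 2.49° = -1.56°

|T| = -22.4 dB, ∠T = -1.6°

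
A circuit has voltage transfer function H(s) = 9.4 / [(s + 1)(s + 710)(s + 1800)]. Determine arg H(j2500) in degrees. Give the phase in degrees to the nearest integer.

∠(j2500 + 1) = arctan(2500/1) = 89.98°
∠(j2500 + 710) = arctan(2500/710) = 74.15°
∠(j2500 + 1800) = arctan(2500/1800) = 54.25°
∠H(j2500) = − (89.98° + 74.15° + 54.25°) = -218.37°

-218°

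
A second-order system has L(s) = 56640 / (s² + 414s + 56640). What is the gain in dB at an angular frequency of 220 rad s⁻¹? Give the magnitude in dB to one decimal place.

-4.2 dB

|(j220)² + 414(j220) + 56640| = |8240 + j91080| = 9.145e+04
|L(j220)| = 56640 / 9.145e+04 = 0.61934
20 log₁₀(0.61934) = -4.16 dB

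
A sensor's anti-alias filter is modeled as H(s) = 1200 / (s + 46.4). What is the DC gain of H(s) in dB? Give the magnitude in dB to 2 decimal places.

H(0) = 1200 / 46.4 = 25.862
20 log₁₀(25.862) = 28.253 dB

28.25 dB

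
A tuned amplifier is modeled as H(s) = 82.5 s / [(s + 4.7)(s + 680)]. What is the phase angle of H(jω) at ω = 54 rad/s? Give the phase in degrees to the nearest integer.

∠(j54) = 90.00°
∠(j54 + 4.7) = arctan(54/4.7) = 85.03°
∠(j54 + 680) = arctan(54/680) = 4.54°
∠H(j54) = 90.00° − (85.03° + 4.54°) = 0.43°

0 deg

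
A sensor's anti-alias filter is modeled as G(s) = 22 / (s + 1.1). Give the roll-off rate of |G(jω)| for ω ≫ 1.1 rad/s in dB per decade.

-20 dB/decade

With 0 zeros and 1 pole, the high-frequency asymptotic slope is 20 × (0 − 1) = -20 dB/decade.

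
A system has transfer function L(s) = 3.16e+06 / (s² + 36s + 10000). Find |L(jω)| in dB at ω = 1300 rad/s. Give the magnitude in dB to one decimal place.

5.5 dB

|(j1300)² + 36(j1300) + 10000| = |-1.68e+06 + j46800| = 1.681e+06
|L(j1300)| = 3.16e+06 / 1.681e+06 = 1.8802
20 log₁₀(1.8802) = 5.48 dB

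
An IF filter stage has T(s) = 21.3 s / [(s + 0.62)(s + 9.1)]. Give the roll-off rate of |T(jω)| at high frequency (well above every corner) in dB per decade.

With 1 zero and 2 poles, the high-frequency asymptotic slope is 20 × (1 − 2) = -20 dB/decade.

-20 dB/decade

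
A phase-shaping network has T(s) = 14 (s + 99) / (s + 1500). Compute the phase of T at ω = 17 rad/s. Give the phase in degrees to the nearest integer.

∠(j17 + 99) = arctan(17/99) = 9.74°
∠(j17 + 1500) = arctan(17/1500) = 0.65°
∠T(j17) = 9.74° − 0.65° = 9.09°

9 deg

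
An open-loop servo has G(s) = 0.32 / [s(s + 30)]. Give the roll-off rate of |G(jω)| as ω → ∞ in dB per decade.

With 0 zeros and 2 poles, the high-frequency asymptotic slope is 20 × (0 − 2) = -40 dB/decade.

-40 dB/decade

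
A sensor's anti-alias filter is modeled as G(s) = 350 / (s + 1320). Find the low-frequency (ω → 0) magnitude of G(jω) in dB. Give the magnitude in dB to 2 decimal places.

G(0) = 350 / 1320 = 0.26515
20 log₁₀(0.26515) = -11.530 dB

-11.53 dB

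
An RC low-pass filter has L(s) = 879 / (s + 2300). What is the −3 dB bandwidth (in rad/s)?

2300 rad/s

For a single-pole low-pass, the −3 dB point is at the pole: ω = 2300 rad/s.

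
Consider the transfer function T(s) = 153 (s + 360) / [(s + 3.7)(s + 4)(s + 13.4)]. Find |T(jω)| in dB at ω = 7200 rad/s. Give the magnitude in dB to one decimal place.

|j7200 + 360| = √(7200² + 360²) = 7209
|j7200 + 3.7| = √(7200² + 3.7²) = 7200
|j7200 + 4| = √(7200² + 4²) = 7200
|j7200 + 13.4| = √(7200² + 13.4²) = 7200
|T(j7200)| = 153 × 7209 / (7200 × 7200 × 7200) = 2.9551e-06
20 log₁₀(2.9551e-06) = -110.59 dB

-110.6 dB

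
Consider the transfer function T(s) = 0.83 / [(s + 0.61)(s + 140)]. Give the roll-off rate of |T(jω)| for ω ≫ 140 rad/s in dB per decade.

With 0 zeros and 2 poles, the high-frequency asymptotic slope is 20 × (0 − 2) = -40 dB/decade.

-40 dB/decade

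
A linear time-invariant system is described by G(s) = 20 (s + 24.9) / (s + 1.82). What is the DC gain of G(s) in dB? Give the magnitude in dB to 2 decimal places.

G(0) = 20 × 24.9 / 1.82 = 273.63
20 log₁₀(273.63) = 48.743 dB

48.74 dB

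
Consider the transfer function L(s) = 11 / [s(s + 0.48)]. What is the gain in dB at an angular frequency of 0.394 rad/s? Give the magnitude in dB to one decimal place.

33.1 dB

|j0.394 + 0.48| = √(0.394² + 0.48²) = 0.621
|j0.394| = 0.394
|L(j0.394)| = 11 / (0.621 × 0.394) = 44.958
20 log₁₀(44.958) = 33.06 dB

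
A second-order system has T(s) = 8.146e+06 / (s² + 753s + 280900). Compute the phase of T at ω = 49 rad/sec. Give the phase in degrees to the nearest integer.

∠[(j49)² + 753(j49) + 280900] = ∠[2.785e+05 + j36897] = 7.55°
∠T(j49) = −7.55° = -7.55°

-8°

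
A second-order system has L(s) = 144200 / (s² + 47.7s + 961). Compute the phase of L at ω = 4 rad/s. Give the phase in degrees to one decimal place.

-11.4 deg

∠[(j4)² + 47.7(j4) + 961] = ∠[945 + j190.8] = 11.41°
∠L(j4) = −11.41° = -11.41°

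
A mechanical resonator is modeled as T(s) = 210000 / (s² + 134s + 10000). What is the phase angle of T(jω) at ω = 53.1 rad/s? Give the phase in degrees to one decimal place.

∠[(j53.1)² + 134(j53.1) + 10000] = ∠[7180.4 + j7115.4] = 44.74°
∠T(j53.1) = −44.74° = -44.74°

-44.7°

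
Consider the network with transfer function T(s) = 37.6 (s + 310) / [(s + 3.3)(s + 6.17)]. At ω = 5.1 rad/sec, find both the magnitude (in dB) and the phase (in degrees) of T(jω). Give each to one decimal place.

|T| = 47.6 dB, ∠T = -95.7°

|j5.1 + 310| = √(5.1² + 310²) = 310
|j5.1 + 3.3| = √(5.1² + 3.3²) = 6.075
|j5.1 + 6.17| = √(5.1² + 6.17²) = 8.005
|T(j5.1)| = 37.6 × 310 / (6.075 × 8.005) = 239.74
20 log₁₀(239.74) = 47.59 dB
∠(j5.1 + 310) = arctan(5.1/310) = 0.94°
∠(j5.1 + 3.3) = arctan(5.1/3.3) = 57.09°
∠(j5.1 + 6.17) = arctan(5.1/6.17) = 39.58°
∠T(j5.1) = 0.94° − (57.09° + 39.58°) = -95.73°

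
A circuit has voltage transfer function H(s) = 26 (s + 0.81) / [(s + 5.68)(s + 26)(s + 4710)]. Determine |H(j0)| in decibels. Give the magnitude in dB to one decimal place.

-90.4 dB

H(0) = 26 × 0.81 / (5.68 × 26 × 4710) = 3.0277e-05
20 log₁₀(3.0277e-05) = -90.38 dB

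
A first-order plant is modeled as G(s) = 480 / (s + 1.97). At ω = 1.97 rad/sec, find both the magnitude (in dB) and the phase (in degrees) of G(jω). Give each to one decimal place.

|j1.97 + 1.97| = √(1.97² + 1.97²) = 2.786
|G(j1.97)| = 480 / 2.786 = 172.29
20 log₁₀(172.29) = 44.73 dB
∠(j1.97 + 1.97) = arctan(1.97/1.97) = 45.00°
∠G(j1.97) = −45.00° = -45.00°

|G| = 44.7 dB, ∠G = -45.0°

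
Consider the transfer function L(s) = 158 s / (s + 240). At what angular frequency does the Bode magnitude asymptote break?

The single real pole at s = −240 gives a corner at ω = 240 rad s⁻¹.

240 rad s⁻¹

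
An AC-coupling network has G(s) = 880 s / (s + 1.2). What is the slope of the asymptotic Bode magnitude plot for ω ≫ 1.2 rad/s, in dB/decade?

0 dB/decade

With 1 zero and 1 pole, the high-frequency asymptotic slope is 20 × (1 − 1) = 0 dB/decade.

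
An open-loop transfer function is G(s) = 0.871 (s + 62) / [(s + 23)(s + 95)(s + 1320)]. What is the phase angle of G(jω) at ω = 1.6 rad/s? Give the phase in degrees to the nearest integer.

∠(j1.6 + 62) = arctan(1.6/62) = 1.48°
∠(j1.6 + 23) = arctan(1.6/23) = 3.98°
∠(j1.6 + 95) = arctan(1.6/95) = 0.96°
∠(j1.6 + 1320) = arctan(1.6/1320) = 0.07°
∠G(j1.6) = 1.48° − (3.98° + 0.96° + 0.07°) = -3.54°

-4°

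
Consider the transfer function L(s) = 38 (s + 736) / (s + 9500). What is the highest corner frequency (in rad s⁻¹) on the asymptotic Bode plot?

9500 rad s⁻¹

Break frequencies occur at each pole and zero magnitude: 736 rad s⁻¹, 9500 rad s⁻¹.
The highest is 9500 rad s⁻¹.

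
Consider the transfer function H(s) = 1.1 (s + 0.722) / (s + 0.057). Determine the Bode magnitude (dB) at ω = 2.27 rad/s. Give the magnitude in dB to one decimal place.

1.2 dB

|j2.27 + 0.722| = √(2.27² + 0.722²) = 2.382
|j2.27 + 0.057| = √(2.27² + 0.057²) = 2.271
|H(j2.27)| = 1.1 × 2.382 / 2.271 = 1.1539
20 log₁₀(1.1539) = 1.24 dB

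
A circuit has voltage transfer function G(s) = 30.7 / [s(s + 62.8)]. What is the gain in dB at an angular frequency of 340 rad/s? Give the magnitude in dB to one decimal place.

|j340 + 62.8| = √(340² + 62.8²) = 345.8
|j340| = 340
|G(j340)| = 30.7 / (345.8 × 340) = 0.00026115
20 log₁₀(0.00026115) = -71.66 dB

-71.7 dB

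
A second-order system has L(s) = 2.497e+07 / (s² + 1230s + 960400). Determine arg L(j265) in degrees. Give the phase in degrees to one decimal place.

∠[(j265)² + 1230(j265) + 960400] = ∠[8.9018e+05 + j3.2595e+05] = 20.11°
∠L(j265) = −20.11° = -20.11°

-20.1°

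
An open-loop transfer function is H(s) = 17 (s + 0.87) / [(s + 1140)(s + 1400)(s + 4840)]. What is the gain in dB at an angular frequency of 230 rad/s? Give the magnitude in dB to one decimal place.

|j230 + 0.87| = √(230² + 0.87²) = 230
|j230 + 1140| = √(230² + 1140²) = 1163
|j230 + 1400| = √(230² + 1400²) = 1419
|j230 + 4840| = √(230² + 4840²) = 4845
|H(j230)| = 17 × 230 / (1163 × 1419 × 4845) = 4.8906e-07
20 log₁₀(4.8906e-07) = -126.21 dB

-126.2 dB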